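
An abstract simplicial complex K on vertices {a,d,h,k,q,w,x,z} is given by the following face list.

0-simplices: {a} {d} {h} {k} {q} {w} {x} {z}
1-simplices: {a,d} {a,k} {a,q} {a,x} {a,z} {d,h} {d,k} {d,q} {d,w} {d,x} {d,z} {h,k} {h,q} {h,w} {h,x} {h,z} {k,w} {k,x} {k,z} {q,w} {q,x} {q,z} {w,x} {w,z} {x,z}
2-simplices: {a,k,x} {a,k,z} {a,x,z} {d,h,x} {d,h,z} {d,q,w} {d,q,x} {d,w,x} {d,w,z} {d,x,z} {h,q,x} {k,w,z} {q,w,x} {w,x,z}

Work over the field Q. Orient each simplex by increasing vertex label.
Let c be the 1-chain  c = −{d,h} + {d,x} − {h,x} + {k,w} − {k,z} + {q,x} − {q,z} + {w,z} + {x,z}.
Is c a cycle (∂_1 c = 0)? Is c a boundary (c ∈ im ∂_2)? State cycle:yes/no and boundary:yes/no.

cycle:yes boundary:no

n_0=8 n_1=25 n_2=14  [Q]
∂1: piv[ad,ak,aq,ax,az,dh,dw] rk=7  ker:dk,dq,dx,dz,hk,hq,hw,hx,hz,kw,kx,kz,qw,qx,qz,wx,wz,xz
∂2: piv[akx,akz,axz,dhx,dhz,dqw,dqx,dwx,dwz,dxz,hqx,kwz] rk=12  ker:qwx,wxz
∂1c = 0
c vs im∂2: residual ≠ 0 ⇒ not boundary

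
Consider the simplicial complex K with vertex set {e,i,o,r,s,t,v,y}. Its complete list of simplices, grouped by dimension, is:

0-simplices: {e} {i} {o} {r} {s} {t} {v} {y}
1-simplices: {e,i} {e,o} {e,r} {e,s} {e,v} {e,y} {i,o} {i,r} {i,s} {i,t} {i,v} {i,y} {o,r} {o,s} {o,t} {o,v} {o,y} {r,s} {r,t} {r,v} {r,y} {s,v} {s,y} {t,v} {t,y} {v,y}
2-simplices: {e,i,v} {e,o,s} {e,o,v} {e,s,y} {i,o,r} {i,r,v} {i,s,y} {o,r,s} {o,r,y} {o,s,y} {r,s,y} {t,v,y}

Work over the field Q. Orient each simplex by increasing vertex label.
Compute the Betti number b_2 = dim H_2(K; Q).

b_2=1

n_0=8 n_1=26 n_2=12  [Q]
∂1: piv[ei,eo,er,es,ev,ey,it] rk=7  ker:io,ir,is,iv,iy,or,os,ot,ov,oy,rs,rt,rv,ry,sv,sy,tv,ty,vy
∂2: piv[eiv,eos,eov,esy,ior,irv,isy,ors,ory,osy,tvy] rk=11  ker:rsy
b_2=(12−11)−0=1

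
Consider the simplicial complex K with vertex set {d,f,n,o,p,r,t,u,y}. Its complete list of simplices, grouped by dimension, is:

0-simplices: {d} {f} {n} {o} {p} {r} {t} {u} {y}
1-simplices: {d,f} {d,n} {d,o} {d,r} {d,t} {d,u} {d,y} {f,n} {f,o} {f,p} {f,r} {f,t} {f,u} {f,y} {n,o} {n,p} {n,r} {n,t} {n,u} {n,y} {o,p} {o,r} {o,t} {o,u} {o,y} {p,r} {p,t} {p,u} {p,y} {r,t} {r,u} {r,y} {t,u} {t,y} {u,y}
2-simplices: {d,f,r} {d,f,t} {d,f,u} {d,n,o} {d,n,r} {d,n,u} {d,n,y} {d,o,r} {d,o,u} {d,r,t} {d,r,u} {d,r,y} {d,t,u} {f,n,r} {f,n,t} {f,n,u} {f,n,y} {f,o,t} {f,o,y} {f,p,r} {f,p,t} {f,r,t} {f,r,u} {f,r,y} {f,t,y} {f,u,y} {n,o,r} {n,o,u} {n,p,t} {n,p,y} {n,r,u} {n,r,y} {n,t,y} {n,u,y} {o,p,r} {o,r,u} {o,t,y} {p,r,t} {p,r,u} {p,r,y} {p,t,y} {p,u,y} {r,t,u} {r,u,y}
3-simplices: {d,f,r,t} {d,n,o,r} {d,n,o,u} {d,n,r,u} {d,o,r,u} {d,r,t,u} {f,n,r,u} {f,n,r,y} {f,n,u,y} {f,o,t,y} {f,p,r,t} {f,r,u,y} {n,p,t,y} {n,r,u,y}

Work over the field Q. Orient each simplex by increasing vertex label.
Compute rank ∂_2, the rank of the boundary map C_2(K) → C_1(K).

n_0=9 n_1=35 n_2=44 n_3=14  [Q]
∂1: piv[df,dn,do,dr,dt,du,dy,fp] rk=8  ker:fn,fo,fr,ft,fu,fy,no,np,nr,nt,nu,ny,op,or,ot,ou,oy,pr,pt,pu,py,rt,ru,ry,tu,ty,uy
∂2: piv[dfr,dft,dfu,dno,dnr,dnu,dny,dor,dou,drt,dru,dry,dtu,fnr,fnt,fny,fot,foy,fpr,fpt,fty,fuy,npt,npy,opr,pru] rk=26  ker:fnu,frt,fru,fry,nor,nou,nru,nry,nty,nuy,oru,oty,prt,pry,pty,puy,rtu,ruy
∂3: piv[dfrt,dnor,dnou,dnru,doru,drtu,fnru,fnry,fnuy,foty,fprt,fruy,npty] rk=13  ker:nruy
rk∂_2=26

rank∂_2=26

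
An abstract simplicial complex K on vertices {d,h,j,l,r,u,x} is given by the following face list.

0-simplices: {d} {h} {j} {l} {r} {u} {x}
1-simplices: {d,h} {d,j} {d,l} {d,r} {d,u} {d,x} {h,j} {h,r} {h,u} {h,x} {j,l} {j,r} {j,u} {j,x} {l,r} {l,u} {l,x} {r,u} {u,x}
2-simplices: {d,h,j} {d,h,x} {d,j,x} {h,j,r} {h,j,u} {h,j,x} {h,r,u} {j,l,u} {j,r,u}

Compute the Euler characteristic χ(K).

χ(K)=-3

n_0=7 n_1=19 n_2=9
χ=+7−19+9=-3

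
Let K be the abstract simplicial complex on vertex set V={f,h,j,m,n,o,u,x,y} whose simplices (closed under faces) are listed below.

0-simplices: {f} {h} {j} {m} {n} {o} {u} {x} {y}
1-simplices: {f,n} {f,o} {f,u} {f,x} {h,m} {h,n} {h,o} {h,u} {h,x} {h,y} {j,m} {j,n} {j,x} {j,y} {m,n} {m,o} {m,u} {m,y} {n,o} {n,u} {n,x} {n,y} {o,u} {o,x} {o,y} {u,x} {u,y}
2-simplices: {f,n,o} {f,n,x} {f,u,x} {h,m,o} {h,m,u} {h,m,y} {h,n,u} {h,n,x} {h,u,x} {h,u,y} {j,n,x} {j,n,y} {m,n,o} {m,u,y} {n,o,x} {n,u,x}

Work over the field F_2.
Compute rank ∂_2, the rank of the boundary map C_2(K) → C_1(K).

n_0=9 n_1=27 n_2=16  [Z2]
∂1: piv[fn,fo,fu,fx,hm,hn,hy,jm] rk=8  ker:ho,hu,hx,jn,jx,jy,mn,mo,mu,my,no,nu,nx,ny,ou,ox,oy,ux,uy
∂2: piv[fno,fnx,fux,hmo,hmu,hmy,hnu,hnx,hux,huy,jnx,jny,mno,nox] rk=14  ker:muy,nux
rk∂_2=14

rank∂_2=14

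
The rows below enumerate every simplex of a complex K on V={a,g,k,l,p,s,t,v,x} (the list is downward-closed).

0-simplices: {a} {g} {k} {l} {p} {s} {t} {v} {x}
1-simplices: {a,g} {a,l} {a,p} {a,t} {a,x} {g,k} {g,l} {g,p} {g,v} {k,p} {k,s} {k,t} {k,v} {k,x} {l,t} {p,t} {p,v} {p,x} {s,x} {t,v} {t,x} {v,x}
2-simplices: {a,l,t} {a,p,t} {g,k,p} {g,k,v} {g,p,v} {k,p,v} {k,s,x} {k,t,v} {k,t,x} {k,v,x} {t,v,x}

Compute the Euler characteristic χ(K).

χ(K)=-2

n_0=9 n_1=22 n_2=11
χ=+9−22+11=-2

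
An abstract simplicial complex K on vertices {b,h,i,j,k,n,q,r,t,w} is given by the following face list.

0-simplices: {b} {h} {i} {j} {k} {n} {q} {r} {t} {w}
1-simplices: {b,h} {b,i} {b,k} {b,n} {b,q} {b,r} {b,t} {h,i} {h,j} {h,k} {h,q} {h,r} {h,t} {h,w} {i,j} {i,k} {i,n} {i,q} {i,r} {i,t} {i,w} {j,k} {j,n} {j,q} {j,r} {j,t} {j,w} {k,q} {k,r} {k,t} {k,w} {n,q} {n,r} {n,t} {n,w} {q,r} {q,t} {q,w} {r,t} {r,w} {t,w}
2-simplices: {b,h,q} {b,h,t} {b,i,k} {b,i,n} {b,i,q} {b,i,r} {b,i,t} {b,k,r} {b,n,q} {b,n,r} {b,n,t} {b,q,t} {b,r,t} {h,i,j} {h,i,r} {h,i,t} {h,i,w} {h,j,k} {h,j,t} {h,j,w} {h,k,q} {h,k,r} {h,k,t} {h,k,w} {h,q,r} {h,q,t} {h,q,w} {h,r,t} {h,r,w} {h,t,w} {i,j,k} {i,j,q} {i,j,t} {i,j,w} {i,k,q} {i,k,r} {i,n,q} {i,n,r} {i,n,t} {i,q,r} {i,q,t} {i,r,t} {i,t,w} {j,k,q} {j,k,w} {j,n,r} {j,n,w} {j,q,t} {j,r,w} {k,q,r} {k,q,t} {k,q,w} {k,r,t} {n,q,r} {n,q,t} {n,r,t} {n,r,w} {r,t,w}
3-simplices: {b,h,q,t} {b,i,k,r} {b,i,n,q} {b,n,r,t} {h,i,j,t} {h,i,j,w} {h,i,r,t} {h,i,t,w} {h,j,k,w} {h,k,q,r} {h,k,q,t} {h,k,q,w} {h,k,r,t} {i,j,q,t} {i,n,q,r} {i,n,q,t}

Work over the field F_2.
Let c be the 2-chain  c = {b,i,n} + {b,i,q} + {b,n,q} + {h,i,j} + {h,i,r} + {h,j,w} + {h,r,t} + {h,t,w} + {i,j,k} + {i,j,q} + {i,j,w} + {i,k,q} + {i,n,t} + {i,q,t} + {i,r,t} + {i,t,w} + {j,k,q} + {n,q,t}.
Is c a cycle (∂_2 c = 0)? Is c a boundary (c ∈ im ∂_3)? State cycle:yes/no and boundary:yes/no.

cycle:yes boundary:no

n_0=10 n_1=41 n_2=58 n_3=16  [Z2]
∂1: piv[bh,bi,bk,bn,bq,br,bt,hj,hw] rk=9  ker:hi,hk,hq,hr,ht,ij,ik,in,iq,ir,it,iw,jk,jn,jq,jr,jt,jw,kq,kr,kt,kw,nq,nr,nt,nw,qr,qt,qw,rt,rw,tw
∂2: piv[bhq,bht,bik,bin,biq,bir,bit,bkr,bnq,bnr,bnt,bqt,brt,hij,hir,hit,hiw,hjk,hjt,hjw,hkq,hkr,hkt,hkw,hqr,hqw,hrw,htw,ijq,jnr,jnw,jrw] rk=32  ker:hqt,hrt,ijk,ijt,ijw,ikq,ikr,inq,inr,int,iqr,iqt,irt,itw,jkq,jkw,jqt,kqr,kqt,kqw,krt,nqr,nqt,nrt,nrw,rtw
∂3: piv[bhqt,bikr,binq,bnrt,hijt,hijw,hirt,hitw,hjkw,hkqr,hkqt,hkqw,hkrt,ijqt,inqr,inqt] rk=16
∂2c = 0
c vs im∂3: residual ≠ 0 ⇒ not boundary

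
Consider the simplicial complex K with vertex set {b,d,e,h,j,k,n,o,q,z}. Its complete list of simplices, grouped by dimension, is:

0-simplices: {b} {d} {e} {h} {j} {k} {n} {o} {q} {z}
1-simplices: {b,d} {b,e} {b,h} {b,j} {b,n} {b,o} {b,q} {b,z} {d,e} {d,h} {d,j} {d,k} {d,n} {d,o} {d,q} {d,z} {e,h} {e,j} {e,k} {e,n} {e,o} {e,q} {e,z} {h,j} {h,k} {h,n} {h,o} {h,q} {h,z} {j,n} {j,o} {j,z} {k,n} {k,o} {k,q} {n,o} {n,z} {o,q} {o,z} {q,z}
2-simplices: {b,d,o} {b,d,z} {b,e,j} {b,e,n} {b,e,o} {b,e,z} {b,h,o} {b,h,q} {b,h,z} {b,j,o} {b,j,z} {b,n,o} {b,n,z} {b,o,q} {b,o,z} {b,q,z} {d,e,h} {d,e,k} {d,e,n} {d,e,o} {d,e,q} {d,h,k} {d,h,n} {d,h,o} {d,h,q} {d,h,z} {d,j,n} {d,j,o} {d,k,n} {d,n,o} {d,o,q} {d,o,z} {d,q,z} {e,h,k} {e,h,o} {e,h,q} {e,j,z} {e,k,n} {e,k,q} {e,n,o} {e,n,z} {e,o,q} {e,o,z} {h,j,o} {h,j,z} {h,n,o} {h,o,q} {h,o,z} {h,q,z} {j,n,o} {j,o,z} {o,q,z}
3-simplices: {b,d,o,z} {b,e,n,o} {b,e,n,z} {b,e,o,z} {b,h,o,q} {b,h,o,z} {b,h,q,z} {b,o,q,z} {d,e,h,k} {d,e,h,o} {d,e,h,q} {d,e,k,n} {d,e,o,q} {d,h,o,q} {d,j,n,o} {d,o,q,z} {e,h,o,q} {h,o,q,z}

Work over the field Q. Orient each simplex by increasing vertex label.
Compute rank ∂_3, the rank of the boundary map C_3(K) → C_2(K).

rank∂_3=16

n_0=10 n_1=40 n_2=52 n_3=18  [Q]
∂1: piv[bd,be,bh,bj,bn,bo,bq,bz,dk] rk=9  ker:de,dh,dj,dn,do,dq,dz,eh,ej,ek,en,eo,eq,ez,hj,hk,hn,ho,hq,hz,jn,jo,jz,kn,ko,kq,no,nz,oq,oz,qz
∂2: piv[bdo,bdz,bej,ben,beo,bez,bho,bhq,bhz,bjo,bjz,bno,bnz,boq,boz,bqz,deh,dek,den,deo,deq,dhk,dhn,dho,dhq,djn,djo,dkn,ekq,hjo] rk=30  ker:dhz,dno,doq,doz,dqz,ehk,eho,ehq,ejz,ekn,eno,enz,eoq,eoz,hjz,hno,hoq,hoz,hqz,jno,joz,oqz
∂3: piv[bdoz,beno,benz,beoz,bhoq,bhoz,bhqz,boqz,dehk,deho,dehq,dekn,deoq,dhoq,djno,doqz] rk=16  ker:ehoq,hoqz
rk∂_3=16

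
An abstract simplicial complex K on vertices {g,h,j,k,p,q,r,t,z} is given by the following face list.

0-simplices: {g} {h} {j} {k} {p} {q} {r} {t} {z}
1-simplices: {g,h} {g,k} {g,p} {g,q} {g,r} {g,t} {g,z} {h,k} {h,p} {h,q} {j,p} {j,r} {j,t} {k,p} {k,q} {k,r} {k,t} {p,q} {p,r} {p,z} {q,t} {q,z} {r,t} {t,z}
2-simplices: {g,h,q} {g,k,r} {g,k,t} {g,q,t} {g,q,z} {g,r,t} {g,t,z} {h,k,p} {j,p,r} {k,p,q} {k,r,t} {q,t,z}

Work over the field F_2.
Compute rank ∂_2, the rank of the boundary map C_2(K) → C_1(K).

rank∂_2=10

n_0=9 n_1=24 n_2=12  [Z2]
∂1: piv[gh,gk,gp,gq,gr,gt,gz,jp] rk=8  ker:hk,hp,hq,jr,jt,kp,kq,kr,kt,pq,pr,pz,qt,qz,rt,tz
∂2: piv[ghq,gkr,gkt,gqt,gqz,grt,gtz,hkp,jpr,kpq] rk=10  ker:krt,qtz
rk∂_2=10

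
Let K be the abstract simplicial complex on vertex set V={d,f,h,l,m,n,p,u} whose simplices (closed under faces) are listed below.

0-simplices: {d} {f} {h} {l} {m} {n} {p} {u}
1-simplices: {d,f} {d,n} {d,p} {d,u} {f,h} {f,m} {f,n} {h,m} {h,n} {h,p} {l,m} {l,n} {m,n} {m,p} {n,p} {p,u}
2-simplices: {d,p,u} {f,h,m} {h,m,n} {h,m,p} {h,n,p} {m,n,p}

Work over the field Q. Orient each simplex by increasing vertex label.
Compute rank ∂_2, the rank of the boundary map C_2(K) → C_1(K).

n_0=8 n_1=16 n_2=6  [Q]
∂1: piv[df,dn,dp,du,fh,fm,lm] rk=7  ker:fn,hm,hn,hp,ln,mn,mp,np,pu
∂2: piv[dpu,fhm,hmn,hmp,hnp] rk=5  ker:mnp
rk∂_2=5

rank∂_2=5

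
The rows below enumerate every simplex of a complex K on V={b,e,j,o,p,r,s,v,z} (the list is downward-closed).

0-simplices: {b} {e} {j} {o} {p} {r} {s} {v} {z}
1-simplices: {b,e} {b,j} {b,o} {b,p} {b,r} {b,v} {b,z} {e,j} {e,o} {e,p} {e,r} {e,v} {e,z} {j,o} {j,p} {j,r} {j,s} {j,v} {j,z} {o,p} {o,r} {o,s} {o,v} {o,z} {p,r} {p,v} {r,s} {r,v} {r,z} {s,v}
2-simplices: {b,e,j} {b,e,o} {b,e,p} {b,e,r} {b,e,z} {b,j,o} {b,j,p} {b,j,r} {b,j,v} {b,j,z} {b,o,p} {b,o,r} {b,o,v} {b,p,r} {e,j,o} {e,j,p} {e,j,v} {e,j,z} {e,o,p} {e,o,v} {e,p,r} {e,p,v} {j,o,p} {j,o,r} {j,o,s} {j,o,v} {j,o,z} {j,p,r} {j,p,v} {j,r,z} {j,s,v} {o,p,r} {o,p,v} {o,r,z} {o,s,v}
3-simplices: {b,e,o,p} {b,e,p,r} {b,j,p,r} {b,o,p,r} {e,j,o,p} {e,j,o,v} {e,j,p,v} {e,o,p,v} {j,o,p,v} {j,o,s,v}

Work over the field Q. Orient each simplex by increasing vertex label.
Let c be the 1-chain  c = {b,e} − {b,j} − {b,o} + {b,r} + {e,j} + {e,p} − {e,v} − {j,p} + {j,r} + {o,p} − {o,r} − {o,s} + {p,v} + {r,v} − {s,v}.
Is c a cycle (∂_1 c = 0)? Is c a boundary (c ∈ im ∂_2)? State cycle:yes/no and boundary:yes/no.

cycle:yes boundary:no

n_0=9 n_1=30 n_2=35 n_3=10  [Q]
∂1: piv[be,bj,bo,bp,br,bv,bz,js] rk=8  ker:ej,eo,ep,er,ev,ez,jo,jp,jr,jv,jz,op,or,os,ov,oz,pr,pv,rs,rv,rz,sv
∂2: piv[bej,beo,bep,ber,bez,bjo,bjp,bjr,bjv,bjz,bop,bor,bov,bpr,ejv,epv,jos,joz,jrz,jsv] rk=20  ker:ejo,ejp,ejz,eop,eov,epr,jop,jor,jov,jpr,jpv,opr,opv,orz,osv
∂3: piv[beop,bepr,bjpr,bopr,ejop,ejov,ejpv,eopv,josv] rk=9  ker:jopv
∂1c = 0
c vs im∂2: residual ≠ 0 ⇒ not boundary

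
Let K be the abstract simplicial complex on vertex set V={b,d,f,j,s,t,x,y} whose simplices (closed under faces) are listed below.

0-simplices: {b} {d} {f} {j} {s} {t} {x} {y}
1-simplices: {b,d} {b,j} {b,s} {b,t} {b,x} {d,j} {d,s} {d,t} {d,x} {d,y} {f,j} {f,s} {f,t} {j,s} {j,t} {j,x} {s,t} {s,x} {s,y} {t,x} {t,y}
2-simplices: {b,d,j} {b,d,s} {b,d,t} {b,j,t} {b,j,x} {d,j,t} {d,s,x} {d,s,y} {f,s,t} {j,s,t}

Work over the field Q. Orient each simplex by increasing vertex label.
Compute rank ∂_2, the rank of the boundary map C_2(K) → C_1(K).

rank∂_2=9

n_0=8 n_1=21 n_2=10  [Q]
∂1: piv[bd,bj,bs,bt,bx,dy,fj] rk=7  ker:dj,ds,dt,dx,fs,ft,js,jt,jx,st,sx,sy,tx,ty
∂2: piv[bdj,bds,bdt,bjt,bjx,dsx,dsy,fst,jst] rk=9  ker:djt
rk∂_2=9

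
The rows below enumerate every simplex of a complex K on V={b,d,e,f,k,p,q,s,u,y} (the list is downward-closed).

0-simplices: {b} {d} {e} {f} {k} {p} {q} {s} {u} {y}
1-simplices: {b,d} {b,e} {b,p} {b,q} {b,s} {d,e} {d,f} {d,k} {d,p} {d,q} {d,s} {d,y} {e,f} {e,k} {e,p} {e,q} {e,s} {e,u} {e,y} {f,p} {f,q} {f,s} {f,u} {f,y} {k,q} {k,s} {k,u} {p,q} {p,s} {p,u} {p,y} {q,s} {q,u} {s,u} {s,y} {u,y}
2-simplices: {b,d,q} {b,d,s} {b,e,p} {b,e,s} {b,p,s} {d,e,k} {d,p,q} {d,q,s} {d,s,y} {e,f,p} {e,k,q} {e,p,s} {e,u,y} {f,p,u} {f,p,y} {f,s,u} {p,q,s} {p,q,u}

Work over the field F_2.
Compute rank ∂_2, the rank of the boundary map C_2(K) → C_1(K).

rank∂_2=17

n_0=10 n_1=36 n_2=18  [Z2]
∂1: piv[bd,be,bp,bq,bs,df,dk,dy,eu] rk=9  ker:de,dp,dq,ds,ef,ek,ep,eq,es,ey,fp,fq,fs,fu,fy,kq,ks,ku,pq,ps,pu,py,qs,qu,su,sy,uy
∂2: piv[bdq,bds,bep,bes,bps,dek,dpq,dqs,dsy,efp,ekq,euy,fpu,fpy,fsu,pqs,pqu] rk=17  ker:eps
rk∂_2=17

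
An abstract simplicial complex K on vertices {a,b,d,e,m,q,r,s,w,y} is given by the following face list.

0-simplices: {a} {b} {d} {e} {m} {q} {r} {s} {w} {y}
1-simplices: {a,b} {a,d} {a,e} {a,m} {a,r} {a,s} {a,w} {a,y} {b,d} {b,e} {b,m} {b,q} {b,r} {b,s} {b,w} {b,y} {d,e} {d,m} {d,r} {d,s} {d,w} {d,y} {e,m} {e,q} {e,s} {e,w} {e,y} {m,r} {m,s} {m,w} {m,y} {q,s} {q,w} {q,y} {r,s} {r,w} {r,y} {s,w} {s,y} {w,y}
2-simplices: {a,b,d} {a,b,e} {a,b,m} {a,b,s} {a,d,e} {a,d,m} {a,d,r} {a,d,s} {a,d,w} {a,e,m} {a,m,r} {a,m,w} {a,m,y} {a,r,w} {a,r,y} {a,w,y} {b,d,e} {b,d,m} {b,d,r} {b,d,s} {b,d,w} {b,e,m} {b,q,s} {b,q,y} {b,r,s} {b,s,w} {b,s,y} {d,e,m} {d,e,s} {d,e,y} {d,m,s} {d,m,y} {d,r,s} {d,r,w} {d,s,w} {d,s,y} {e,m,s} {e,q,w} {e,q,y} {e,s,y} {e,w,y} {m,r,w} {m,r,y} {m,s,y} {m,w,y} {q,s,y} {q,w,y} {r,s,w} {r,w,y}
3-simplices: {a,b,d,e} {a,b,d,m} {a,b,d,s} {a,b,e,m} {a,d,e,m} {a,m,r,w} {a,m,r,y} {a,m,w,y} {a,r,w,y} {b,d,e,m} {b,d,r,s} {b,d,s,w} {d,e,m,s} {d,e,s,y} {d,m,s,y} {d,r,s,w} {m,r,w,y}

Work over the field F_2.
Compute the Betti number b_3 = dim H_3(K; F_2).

b_3=2

n_0=10 n_1=40 n_2=49 n_3=17  [Z2]
∂1: piv[ab,ad,ae,am,ar,as,aw,ay,bq] rk=9  ker:bd,be,bm,br,bs,bw,by,de,dm,dr,ds,dw,dy,em,eq,es,ew,ey,mr,ms,mw,my,qs,qw,qy,rs,rw,ry,sw,sy,wy
∂2: piv[abd,abe,abm,abs,ade,adm,adr,ads,adw,aem,amr,amw,amy,arw,ary,awy,bdr,bdw,bqs,bqy,brs,bsw,bsy,des,dey,dms,dmy,dsy,eqw,eqy,ewy] rk=31  ker:bde,bdm,bds,bem,dem,drs,drw,dsw,ems,esy,mrw,mry,msy,mwy,qsy,qwy,rsw,rwy
∂3: piv[abde,abdm,abds,abem,adem,amrw,amry,amwy,arwy,bdrs,bdsw,dems,desy,dmsy,drsw] rk=15  ker:bdem,mrwy
b_3=(17−15)−0=2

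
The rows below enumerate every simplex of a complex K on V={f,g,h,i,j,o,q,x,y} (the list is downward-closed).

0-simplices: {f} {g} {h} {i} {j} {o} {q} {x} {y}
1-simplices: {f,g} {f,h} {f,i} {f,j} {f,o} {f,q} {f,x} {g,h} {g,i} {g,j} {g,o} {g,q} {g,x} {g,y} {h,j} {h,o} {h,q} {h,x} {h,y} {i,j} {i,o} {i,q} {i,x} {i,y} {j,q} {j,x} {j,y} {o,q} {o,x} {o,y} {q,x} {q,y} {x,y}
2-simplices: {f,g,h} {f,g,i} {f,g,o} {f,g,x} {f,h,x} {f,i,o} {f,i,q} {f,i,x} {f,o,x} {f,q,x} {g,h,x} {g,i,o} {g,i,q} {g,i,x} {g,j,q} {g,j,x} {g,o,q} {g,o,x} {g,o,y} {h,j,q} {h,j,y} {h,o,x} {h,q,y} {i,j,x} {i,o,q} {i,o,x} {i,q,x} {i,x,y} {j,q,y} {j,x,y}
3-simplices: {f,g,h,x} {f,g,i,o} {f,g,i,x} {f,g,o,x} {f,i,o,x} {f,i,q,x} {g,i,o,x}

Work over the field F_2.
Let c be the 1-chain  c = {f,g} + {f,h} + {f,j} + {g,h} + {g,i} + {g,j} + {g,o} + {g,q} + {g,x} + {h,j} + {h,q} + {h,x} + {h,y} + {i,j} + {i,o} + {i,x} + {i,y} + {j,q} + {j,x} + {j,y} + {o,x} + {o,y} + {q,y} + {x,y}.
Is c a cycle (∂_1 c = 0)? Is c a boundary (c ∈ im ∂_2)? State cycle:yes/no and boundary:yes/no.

cycle:no boundary:no

n_0=9 n_1=33 n_2=30 n_3=7  [Z2]
∂1: piv[fg,fh,fi,fj,fo,fq,fx,gy] rk=8  ker:gh,gi,gj,go,gq,gx,hj,ho,hq,hx,hy,ij,io,iq,ix,iy,jq,jx,jy,oq,ox,oy,qx,qy,xy
∂2: piv[fgh,fgi,fgo,fgx,fhx,fio,fiq,fix,fox,fqx,giq,gjq,gjx,goq,goy,hjq,hjy,hox,hqy,ijx,ixy,jxy] rk=22  ker:ghx,gio,gix,gox,ioq,iox,iqx,jqy
∂3: piv[fghx,fgio,fgix,fgox,fiox,fiqx] rk=6  ker:giox
∂1c = {f} + {g} + {i} + {j}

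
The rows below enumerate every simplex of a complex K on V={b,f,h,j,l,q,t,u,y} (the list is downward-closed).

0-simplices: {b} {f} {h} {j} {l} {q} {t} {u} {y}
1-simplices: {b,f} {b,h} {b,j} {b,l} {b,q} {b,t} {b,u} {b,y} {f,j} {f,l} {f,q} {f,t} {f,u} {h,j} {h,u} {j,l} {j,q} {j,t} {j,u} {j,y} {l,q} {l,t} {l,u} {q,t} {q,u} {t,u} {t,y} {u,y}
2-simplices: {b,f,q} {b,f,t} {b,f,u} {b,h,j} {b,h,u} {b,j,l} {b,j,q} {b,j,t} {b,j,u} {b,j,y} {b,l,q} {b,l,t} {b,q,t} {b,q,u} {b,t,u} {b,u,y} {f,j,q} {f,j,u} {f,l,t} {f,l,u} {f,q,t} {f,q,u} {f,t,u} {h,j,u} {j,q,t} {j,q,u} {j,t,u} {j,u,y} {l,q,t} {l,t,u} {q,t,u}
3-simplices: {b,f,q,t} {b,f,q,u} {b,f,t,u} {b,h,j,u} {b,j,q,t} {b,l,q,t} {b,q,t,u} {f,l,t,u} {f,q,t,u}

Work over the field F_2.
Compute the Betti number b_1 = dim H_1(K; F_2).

n_0=9 n_1=28 n_2=31 n_3=9  [Z2]
∂1: piv[bf,bh,bj,bl,bq,bt,bu,by] rk=8  ker:fj,fl,fq,ft,fu,hj,hu,jl,jq,jt,ju,jy,lq,lt,lu,qt,qu,tu,ty,uy
∂2: piv[bfq,bft,bfu,bhj,bhu,bjl,bjq,bjt,bju,bjy,blq,blt,bqt,bqu,btu,buy,fjq,flt,flu] rk=19  ker:fju,fqt,fqu,ftu,hju,jqt,jqu,jtu,juy,lqt,ltu,qtu
∂3: piv[bfqt,bfqu,bftu,bhju,bjqt,blqt,bqtu,fltu] rk=8  ker:fqtu
b_1=(28−8)−19=1

b_1=1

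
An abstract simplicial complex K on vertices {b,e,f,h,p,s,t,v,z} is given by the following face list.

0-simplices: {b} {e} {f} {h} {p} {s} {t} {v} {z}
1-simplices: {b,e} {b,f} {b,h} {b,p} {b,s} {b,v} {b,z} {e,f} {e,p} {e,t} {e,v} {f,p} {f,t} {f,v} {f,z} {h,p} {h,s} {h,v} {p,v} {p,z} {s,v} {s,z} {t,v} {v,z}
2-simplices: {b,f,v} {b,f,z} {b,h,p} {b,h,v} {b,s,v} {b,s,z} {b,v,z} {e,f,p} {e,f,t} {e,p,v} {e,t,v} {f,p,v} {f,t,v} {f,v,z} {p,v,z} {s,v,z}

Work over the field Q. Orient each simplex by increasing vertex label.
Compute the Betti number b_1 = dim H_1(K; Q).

b_1=3

n_0=9 n_1=24 n_2=16  [Q]
∂1: piv[be,bf,bh,bp,bs,bv,bz,et] rk=8  ker:ef,ep,ev,fp,ft,fv,fz,hp,hs,hv,pv,pz,sv,sz,tv,vz
∂2: piv[bfv,bfz,bhp,bhv,bsv,bsz,bvz,efp,eft,epv,etv,fpv,pvz] rk=13  ker:ftv,fvz,svz
b_1=(24−8)−13=3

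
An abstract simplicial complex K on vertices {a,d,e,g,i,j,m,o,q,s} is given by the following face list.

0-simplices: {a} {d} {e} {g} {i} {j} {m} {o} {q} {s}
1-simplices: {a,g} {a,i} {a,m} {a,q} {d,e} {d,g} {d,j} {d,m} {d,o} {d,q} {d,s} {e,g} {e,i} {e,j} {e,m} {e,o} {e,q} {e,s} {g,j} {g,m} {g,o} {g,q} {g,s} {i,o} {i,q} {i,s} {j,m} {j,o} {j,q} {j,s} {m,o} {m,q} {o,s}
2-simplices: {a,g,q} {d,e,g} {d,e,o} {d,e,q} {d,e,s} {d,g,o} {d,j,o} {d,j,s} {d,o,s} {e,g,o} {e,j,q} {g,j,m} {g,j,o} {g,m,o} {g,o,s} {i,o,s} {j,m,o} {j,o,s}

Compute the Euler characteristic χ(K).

χ(K)=-5

n_0=10 n_1=33 n_2=18
χ=+10−33+18=-5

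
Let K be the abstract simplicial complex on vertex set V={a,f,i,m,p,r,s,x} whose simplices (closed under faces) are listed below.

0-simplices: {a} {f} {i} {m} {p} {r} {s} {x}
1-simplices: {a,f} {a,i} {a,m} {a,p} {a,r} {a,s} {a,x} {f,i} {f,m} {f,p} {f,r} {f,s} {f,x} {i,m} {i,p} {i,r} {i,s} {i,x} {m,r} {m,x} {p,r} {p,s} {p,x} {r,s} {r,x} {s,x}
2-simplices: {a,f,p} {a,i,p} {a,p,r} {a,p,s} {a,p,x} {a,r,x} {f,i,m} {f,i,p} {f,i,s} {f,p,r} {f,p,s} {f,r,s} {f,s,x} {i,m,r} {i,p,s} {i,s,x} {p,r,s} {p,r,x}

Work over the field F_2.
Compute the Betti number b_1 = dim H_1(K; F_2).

n_0=8 n_1=26 n_2=18  [Z2]
∂1: piv[af,ai,am,ap,ar,as,ax] rk=7  ker:fi,fm,fp,fr,fs,fx,im,ip,ir,is,ix,mr,mx,pr,ps,px,rs,rx,sx
∂2: piv[afp,aip,apr,aps,apx,arx,fim,fip,fis,fpr,fps,frs,fsx,imr,isx] rk=15  ker:ips,prs,prx
b_1=(26−7)−15=4

b_1=4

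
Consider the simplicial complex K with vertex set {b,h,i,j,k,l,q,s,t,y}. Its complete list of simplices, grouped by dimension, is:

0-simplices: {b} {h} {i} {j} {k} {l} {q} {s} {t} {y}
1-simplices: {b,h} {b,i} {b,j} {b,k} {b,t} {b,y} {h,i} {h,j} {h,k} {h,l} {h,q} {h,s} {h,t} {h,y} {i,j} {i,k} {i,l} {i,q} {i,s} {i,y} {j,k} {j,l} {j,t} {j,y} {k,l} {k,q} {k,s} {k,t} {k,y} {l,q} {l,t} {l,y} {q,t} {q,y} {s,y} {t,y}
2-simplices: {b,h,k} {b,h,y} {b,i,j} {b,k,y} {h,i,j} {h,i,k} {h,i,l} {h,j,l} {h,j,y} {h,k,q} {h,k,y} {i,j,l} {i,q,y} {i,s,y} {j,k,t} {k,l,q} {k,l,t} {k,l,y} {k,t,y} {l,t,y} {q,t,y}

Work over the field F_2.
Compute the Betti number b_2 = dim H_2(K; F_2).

n_0=10 n_1=36 n_2=21  [Z2]
∂1: piv[bh,bi,bj,bk,bt,by,hl,hq,hs] rk=9  ker:hi,hj,hk,ht,hy,ij,ik,il,iq,is,iy,jk,jl,jt,jy,kl,kq,ks,kt,ky,lq,lt,ly,qt,qy,sy,ty
∂2: piv[bhk,bhy,bij,bky,hij,hik,hil,hjl,hjy,hkq,iqy,isy,jkt,klq,klt,kly,kty,qty] rk=18  ker:hky,ijl,lty
b_2=(21−18)−0=3

b_2=3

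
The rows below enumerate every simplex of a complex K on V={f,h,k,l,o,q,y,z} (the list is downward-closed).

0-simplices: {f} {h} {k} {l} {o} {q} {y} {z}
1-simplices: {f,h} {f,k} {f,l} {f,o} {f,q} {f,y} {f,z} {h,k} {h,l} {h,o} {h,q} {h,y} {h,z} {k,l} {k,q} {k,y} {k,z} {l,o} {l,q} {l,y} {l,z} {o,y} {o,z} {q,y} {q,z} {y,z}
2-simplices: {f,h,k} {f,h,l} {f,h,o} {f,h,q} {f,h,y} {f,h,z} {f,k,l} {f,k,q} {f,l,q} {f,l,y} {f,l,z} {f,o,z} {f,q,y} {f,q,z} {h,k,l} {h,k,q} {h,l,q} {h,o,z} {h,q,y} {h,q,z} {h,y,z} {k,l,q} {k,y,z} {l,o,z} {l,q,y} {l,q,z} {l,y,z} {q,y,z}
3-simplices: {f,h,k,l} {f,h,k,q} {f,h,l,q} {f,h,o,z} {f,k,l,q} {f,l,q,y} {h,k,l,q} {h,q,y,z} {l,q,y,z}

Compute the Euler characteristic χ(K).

χ(K)=1

n_0=8 n_1=26 n_2=28 n_3=9
χ=+8−26+28−9=1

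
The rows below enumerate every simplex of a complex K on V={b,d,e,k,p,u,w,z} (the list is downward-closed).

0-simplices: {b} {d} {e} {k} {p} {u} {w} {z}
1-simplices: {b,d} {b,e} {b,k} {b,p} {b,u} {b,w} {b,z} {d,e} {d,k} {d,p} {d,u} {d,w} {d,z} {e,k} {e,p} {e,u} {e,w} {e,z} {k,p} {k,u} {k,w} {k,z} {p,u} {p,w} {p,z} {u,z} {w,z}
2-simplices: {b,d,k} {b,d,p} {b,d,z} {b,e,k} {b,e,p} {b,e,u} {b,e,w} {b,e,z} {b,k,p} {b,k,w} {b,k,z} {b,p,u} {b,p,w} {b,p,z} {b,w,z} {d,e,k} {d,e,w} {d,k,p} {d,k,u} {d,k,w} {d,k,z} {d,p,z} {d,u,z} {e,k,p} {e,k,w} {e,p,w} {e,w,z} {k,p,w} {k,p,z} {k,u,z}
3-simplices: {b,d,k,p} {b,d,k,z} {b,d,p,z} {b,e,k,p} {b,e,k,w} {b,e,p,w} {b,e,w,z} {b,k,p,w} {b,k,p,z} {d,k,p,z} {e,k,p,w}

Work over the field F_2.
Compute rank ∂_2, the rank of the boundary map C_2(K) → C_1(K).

rank∂_2=19

n_0=8 n_1=27 n_2=30 n_3=11  [Z2]
∂1: piv[bd,be,bk,bp,bu,bw,bz] rk=7  ker:de,dk,dp,du,dw,dz,ek,ep,eu,ew,ez,kp,ku,kw,kz,pu,pw,pz,uz,wz
∂2: piv[bdk,bdp,bdz,bek,bep,beu,bew,bez,bkp,bkw,bkz,bpu,bpw,bpz,bwz,dek,dew,dku,duz] rk=19  ker:dkp,dkw,dkz,dpz,ekp,ekw,epw,ewz,kpw,kpz,kuz
∂3: piv[bdkp,bdkz,bdpz,bekp,bekw,bepw,bewz,bkpw,bkpz] rk=9  ker:dkpz,ekpw
rk∂_2=19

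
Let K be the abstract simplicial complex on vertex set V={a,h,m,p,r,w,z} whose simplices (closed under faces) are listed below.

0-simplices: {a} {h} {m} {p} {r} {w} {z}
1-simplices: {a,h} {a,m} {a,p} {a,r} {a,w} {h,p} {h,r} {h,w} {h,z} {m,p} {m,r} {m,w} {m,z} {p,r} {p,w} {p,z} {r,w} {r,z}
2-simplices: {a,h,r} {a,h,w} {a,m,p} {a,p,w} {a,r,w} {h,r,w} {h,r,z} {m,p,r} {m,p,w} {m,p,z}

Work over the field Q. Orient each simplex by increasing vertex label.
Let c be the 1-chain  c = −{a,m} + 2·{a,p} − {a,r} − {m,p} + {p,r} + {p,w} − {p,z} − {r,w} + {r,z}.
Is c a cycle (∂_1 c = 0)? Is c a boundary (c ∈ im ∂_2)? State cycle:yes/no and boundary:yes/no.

cycle:yes boundary:no

n_0=7 n_1=18 n_2=10  [Q]
∂1: piv[ah,am,ap,ar,aw,hz] rk=6  ker:hp,hr,hw,mp,mr,mw,mz,pr,pw,pz,rw,rz
∂2: piv[ahr,ahw,amp,apw,arw,hrz,mpr,mpw,mpz] rk=9  ker:hrw
∂1c = 0
c vs im∂2: residual ≠ 0 ⇒ not boundary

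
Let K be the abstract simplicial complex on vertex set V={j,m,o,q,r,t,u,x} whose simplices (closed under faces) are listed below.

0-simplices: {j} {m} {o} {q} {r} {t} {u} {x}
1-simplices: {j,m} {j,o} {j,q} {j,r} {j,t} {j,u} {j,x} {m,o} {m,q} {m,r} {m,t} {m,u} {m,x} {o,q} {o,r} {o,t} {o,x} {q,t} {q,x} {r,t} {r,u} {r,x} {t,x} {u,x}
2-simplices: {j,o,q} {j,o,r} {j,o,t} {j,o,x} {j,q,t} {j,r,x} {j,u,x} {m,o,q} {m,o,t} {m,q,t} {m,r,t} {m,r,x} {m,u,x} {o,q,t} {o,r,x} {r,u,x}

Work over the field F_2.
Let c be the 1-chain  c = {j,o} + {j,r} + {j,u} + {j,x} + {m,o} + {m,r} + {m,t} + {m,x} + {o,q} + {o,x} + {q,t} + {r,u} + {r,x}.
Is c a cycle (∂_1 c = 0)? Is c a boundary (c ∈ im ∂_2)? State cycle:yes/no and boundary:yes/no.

n_0=8 n_1=24 n_2=16  [Z2]
∂1: piv[jm,jo,jq,jr,jt,ju,jx] rk=7  ker:mo,mq,mr,mt,mu,mx,oq,or,ot,ox,qt,qx,rt,ru,rx,tx,ux
∂2: piv[joq,jor,jot,jox,jqt,jrx,jux,moq,mot,mrt,mrx,mux,rux] rk=13  ker:mqt,oqt,orx
∂1c = 0
c vs im∂2: reduces to 0 ⇒ boundary

cycle:yes boundary:yes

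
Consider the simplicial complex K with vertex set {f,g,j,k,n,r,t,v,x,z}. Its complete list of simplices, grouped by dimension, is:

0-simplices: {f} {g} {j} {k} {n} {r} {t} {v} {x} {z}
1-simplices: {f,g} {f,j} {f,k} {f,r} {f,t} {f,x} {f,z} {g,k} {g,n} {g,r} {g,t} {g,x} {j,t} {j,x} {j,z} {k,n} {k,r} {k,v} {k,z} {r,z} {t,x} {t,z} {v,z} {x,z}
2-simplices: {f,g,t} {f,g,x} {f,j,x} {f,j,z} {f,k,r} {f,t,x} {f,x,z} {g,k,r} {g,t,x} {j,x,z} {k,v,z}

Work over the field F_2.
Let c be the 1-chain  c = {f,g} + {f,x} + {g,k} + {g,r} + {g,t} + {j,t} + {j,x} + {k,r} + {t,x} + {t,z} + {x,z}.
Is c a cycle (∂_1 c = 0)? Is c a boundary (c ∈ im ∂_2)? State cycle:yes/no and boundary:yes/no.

n_0=10 n_1=24 n_2=11  [Z2]
∂1: piv[fg,fj,fk,fr,ft,fx,fz,gn,kv] rk=9  ker:gk,gr,gt,gx,jt,jx,jz,kn,kr,kz,rz,tx,tz,vz,xz
∂2: piv[fgt,fgx,fjx,fjz,fkr,ftx,fxz,gkr,kvz] rk=9  ker:gtx,jxz
∂1c = 0
c vs im∂2: residual ≠ 0 ⇒ not boundary

cycle:yes boundary:no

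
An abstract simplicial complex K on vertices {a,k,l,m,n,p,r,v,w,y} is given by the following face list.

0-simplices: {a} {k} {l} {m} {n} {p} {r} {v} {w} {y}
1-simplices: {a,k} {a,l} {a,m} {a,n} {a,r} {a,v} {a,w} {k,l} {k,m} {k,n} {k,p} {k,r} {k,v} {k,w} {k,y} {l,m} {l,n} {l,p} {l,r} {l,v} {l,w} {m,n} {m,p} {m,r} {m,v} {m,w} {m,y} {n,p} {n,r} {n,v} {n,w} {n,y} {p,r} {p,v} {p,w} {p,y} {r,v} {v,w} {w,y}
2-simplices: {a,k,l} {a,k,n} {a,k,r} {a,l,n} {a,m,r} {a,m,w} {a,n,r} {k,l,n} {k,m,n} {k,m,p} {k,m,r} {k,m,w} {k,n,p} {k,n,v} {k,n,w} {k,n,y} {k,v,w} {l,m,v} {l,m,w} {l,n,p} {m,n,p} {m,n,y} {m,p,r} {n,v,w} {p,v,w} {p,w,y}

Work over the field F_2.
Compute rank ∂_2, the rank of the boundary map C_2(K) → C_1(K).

n_0=10 n_1=39 n_2=26  [Z2]
∂1: piv[ak,al,am,an,ar,av,aw,kp,ky] rk=9  ker:kl,km,kn,kr,kv,kw,lm,ln,lp,lr,lv,lw,mn,mp,mr,mv,mw,my,np,nr,nv,nw,ny,pr,pv,pw,py,rv,vw,wy
∂2: piv[akl,akn,akr,aln,amr,amw,anr,kmn,kmp,kmr,kmw,knp,knv,knw,kny,kvw,lmv,lmw,lnp,mny,mpr,pvw,pwy] rk=23  ker:kln,mnp,nvw
rk∂_2=23

rank∂_2=23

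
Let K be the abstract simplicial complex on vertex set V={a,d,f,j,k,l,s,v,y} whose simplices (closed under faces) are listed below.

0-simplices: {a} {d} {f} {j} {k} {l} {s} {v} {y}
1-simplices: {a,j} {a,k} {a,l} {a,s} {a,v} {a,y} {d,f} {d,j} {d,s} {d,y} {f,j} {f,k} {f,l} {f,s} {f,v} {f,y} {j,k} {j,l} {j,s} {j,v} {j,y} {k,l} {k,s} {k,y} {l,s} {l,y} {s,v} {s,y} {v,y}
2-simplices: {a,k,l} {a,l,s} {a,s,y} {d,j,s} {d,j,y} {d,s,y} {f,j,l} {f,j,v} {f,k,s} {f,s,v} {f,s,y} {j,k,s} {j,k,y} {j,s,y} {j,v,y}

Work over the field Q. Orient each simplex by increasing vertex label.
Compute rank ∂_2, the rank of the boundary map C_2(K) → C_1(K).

rank∂_2=14

n_0=9 n_1=29 n_2=15  [Q]
∂1: piv[aj,ak,al,as,av,ay,df,dj] rk=8  ker:ds,dy,fj,fk,fl,fs,fv,fy,jk,jl,js,jv,jy,kl,ks,ky,ls,ly,sv,sy,vy
∂2: piv[akl,als,asy,djs,djy,dsy,fjl,fjv,fks,fsv,fsy,jks,jky,jvy] rk=14  ker:jsy
rk∂_2=14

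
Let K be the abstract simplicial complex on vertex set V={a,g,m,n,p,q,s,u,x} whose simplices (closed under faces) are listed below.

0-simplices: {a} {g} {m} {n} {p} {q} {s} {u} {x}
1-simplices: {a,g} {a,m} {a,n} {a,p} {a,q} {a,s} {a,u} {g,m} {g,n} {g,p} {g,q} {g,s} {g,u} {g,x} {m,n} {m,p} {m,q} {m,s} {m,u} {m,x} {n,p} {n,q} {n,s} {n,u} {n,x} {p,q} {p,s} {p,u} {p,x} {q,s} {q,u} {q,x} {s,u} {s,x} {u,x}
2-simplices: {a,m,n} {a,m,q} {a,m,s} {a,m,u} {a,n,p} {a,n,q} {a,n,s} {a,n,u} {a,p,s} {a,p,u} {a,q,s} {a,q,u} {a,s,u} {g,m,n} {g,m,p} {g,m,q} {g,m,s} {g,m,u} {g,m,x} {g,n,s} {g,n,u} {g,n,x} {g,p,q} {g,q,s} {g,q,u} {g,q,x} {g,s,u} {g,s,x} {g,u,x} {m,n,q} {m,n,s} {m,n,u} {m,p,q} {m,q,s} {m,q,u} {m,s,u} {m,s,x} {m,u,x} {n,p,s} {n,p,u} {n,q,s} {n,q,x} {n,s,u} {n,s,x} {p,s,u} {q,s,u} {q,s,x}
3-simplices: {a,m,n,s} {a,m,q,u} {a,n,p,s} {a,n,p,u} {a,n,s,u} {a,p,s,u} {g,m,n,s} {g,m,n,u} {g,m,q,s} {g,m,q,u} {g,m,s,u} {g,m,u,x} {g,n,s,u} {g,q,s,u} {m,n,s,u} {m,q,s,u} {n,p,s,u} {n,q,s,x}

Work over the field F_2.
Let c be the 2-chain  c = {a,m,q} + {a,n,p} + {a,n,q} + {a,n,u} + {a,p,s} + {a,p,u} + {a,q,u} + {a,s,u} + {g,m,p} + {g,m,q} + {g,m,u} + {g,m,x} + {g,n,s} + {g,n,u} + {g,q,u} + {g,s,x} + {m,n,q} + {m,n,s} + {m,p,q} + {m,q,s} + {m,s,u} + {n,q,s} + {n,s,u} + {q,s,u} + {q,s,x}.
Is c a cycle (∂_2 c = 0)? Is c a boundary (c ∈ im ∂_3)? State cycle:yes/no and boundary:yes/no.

n_0=9 n_1=35 n_2=47 n_3=18  [Z2]
∂1: piv[ag,am,an,ap,aq,as,au,gx] rk=8  ker:gm,gn,gp,gq,gs,gu,mn,mp,mq,ms,mu,mx,np,nq,ns,nu,nx,pq,ps,pu,px,qs,qu,qx,su,sx,ux
∂2: piv[amn,amq,ams,amu,anp,anq,ans,anu,aps,apu,aqs,aqu,asu,gmn,gmp,gmq,gms,gmu,gmx,gnx,gpq,gqx,gsx,gux] rk=24  ker:gns,gnu,gqs,gqu,gsu,mnq,mns,mnu,mpq,mqs,mqu,msu,msx,mux,nps,npu,nqs,nqx,nsu,nsx,psu,qsu,qsx
∂3: piv[amns,amqu,anps,anpu,ansu,apsu,gmns,gmnu,gmqs,gmqu,gmsu,gmux,gnsu,gqsu,nqsx] rk=15  ker:mnsu,mqsu,npsu
∂2c = {a,m} + {a,n} + {a,p} + {a,q} + {g,p} + {g,u} + {m,q} + {m,s} + {m,x} + {n,p} + {n,q} + {n,u} + {p,q} + {p,s} + {p,u} + {q,u} + {q,x}

cycle:no boundary:no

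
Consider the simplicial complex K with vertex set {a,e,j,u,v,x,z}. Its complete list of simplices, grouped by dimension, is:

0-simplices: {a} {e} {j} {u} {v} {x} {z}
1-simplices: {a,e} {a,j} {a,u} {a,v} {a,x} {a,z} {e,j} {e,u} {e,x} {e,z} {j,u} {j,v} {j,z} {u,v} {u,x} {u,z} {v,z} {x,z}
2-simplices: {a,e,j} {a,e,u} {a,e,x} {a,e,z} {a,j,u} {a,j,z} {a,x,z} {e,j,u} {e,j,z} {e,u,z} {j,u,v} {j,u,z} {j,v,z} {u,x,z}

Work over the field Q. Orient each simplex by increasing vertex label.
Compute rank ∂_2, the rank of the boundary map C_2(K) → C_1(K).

n_0=7 n_1=18 n_2=14  [Q]
∂1: piv[ae,aj,au,av,ax,az] rk=6  ker:ej,eu,ex,ez,ju,jv,jz,uv,ux,uz,vz,xz
∂2: piv[aej,aeu,aex,aez,aju,ajz,axz,euz,juv,jvz,uxz] rk=11  ker:eju,ejz,juz
rk∂_2=11

rank∂_2=11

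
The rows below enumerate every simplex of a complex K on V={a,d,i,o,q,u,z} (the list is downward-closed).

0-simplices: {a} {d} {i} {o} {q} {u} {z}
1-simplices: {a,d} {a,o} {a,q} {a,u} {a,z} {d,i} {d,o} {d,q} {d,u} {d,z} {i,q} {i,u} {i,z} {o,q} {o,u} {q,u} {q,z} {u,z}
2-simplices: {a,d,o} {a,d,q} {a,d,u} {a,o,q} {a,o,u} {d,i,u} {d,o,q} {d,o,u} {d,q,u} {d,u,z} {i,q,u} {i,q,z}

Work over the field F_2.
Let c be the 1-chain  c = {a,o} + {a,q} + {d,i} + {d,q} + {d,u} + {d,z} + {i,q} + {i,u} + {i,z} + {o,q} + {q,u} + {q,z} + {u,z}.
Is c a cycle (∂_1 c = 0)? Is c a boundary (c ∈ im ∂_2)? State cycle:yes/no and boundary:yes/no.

cycle:yes boundary:yes

n_0=7 n_1=18 n_2=12  [Z2]
∂1: piv[ad,ao,aq,au,az,di] rk=6  ker:do,dq,du,dz,iq,iu,iz,oq,ou,qu,qz,uz
∂2: piv[ado,adq,adu,aoq,aou,diu,dqu,duz,iqu,iqz] rk=10  ker:doq,dou
∂1c = 0
c vs im∂2: reduces to 0 ⇒ boundary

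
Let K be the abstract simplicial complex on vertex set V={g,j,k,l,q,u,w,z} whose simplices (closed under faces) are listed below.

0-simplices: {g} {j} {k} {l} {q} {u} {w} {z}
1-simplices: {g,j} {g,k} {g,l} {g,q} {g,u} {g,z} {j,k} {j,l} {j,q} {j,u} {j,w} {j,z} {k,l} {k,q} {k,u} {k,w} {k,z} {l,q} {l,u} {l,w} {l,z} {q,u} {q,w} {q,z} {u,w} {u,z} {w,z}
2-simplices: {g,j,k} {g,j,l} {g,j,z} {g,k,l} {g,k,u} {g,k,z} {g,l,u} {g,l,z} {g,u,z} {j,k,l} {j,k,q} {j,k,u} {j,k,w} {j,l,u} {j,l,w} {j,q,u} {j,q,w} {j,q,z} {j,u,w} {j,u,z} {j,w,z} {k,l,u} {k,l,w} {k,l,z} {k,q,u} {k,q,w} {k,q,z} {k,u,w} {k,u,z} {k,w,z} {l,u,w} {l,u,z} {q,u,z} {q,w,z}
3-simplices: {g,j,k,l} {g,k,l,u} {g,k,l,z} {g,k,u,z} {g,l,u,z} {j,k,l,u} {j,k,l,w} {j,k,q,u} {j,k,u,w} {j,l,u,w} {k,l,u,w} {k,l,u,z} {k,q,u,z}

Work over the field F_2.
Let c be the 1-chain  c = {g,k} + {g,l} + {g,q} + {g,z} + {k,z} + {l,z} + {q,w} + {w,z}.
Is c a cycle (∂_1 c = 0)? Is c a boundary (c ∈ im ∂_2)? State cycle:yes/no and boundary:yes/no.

n_0=8 n_1=27 n_2=34 n_3=13  [Z2]
∂1: piv[gj,gk,gl,gq,gu,gz,jw] rk=7  ker:jk,jl,jq,ju,jz,kl,kq,ku,kw,kz,lq,lu,lw,lz,qu,qw,qz,uw,uz,wz
∂2: piv[gjk,gjl,gjz,gkl,gku,gkz,glu,glz,guz,jkq,jku,jkw,jlw,jqu,jqw,jqz,juw,jwz] rk=18  ker:jkl,jlu,juz,klu,klw,klz,kqu,kqw,kqz,kuw,kuz,kwz,luw,luz,quz,qwz
∂3: piv[gjkl,gklu,gklz,gkuz,gluz,jklu,jklw,jkqu,jkuw,jluw,kquz] rk=11  ker:kluw,kluz
∂1c = 0
c vs im∂2: residual ≠ 0 ⇒ not boundary

cycle:yes boundary:no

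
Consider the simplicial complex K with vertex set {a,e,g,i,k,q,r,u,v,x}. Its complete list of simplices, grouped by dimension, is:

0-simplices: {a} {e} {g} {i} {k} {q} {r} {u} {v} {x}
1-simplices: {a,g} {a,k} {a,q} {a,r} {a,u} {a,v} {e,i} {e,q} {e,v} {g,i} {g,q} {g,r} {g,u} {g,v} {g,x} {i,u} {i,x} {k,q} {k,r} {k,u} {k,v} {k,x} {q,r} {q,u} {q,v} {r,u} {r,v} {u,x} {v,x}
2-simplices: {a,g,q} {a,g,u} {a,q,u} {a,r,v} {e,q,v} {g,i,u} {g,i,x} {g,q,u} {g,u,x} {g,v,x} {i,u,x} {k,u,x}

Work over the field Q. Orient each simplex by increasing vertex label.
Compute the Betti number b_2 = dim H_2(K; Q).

n_0=10 n_1=29 n_2=12  [Q]
∂1: piv[ag,ak,aq,ar,au,av,ei,eq,gx] rk=9  ker:ev,gi,gq,gr,gu,gv,iu,ix,kq,kr,ku,kv,kx,qr,qu,qv,ru,rv,ux,vx
∂2: piv[agq,agu,aqu,arv,eqv,giu,gix,gux,gvx,kux] rk=10  ker:gqu,iux
b_2=(12−10)−0=2

b_2=2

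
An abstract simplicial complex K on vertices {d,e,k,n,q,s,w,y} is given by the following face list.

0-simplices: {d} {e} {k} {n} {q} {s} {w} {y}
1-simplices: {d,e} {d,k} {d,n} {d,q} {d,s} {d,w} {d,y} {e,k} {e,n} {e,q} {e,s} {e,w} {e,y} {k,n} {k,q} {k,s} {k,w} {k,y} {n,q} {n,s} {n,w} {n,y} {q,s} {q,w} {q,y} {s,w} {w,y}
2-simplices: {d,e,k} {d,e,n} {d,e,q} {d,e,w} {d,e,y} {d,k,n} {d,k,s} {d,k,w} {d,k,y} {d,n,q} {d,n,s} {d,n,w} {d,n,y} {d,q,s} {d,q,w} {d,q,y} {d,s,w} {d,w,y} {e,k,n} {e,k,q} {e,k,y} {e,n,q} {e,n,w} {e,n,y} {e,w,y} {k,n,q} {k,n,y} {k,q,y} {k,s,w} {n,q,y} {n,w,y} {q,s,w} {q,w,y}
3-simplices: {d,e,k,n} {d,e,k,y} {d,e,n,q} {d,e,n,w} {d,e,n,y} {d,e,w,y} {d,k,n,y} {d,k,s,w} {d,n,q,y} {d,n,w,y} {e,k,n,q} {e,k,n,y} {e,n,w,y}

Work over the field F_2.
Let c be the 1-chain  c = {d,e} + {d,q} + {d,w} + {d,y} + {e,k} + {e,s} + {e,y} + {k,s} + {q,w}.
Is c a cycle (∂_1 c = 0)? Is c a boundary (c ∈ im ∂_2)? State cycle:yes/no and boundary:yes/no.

cycle:yes boundary:no

n_0=8 n_1=27 n_2=33 n_3=13  [Z2]
∂1: piv[de,dk,dn,dq,ds,dw,dy] rk=7  ker:ek,en,eq,es,ew,ey,kn,kq,ks,kw,ky,nq,ns,nw,ny,qs,qw,qy,sw,wy
∂2: piv[dek,den,deq,dew,dey,dkn,dks,dkw,dky,dnq,dns,dnw,dny,dqs,dqw,dqy,dsw,dwy,ekq] rk=19  ker:ekn,eky,enq,enw,eny,ewy,knq,kny,kqy,ksw,nqy,nwy,qsw,qwy
∂3: piv[dekn,deky,denq,denw,deny,dewy,dkny,dksw,dnqy,dnwy,eknq] rk=11  ker:ekny,enwy
∂1c = 0
c vs im∂2: residual ≠ 0 ⇒ not boundary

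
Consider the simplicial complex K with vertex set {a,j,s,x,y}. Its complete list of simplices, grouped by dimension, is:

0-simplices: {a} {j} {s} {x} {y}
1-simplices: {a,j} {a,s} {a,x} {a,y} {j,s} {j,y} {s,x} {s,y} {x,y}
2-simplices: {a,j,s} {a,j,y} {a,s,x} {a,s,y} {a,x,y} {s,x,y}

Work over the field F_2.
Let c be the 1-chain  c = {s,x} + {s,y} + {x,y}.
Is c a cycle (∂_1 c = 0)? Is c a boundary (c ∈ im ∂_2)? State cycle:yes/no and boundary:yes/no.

cycle:yes boundary:yes

n_0=5 n_1=9 n_2=6  [Z2]
∂1: piv[aj,as,ax,ay] rk=4  ker:js,jy,sx,sy,xy
∂2: piv[ajs,ajy,asx,asy,axy] rk=5  ker:sxy
∂1c = 0
c vs im∂2: reduces to 0 ⇒ boundary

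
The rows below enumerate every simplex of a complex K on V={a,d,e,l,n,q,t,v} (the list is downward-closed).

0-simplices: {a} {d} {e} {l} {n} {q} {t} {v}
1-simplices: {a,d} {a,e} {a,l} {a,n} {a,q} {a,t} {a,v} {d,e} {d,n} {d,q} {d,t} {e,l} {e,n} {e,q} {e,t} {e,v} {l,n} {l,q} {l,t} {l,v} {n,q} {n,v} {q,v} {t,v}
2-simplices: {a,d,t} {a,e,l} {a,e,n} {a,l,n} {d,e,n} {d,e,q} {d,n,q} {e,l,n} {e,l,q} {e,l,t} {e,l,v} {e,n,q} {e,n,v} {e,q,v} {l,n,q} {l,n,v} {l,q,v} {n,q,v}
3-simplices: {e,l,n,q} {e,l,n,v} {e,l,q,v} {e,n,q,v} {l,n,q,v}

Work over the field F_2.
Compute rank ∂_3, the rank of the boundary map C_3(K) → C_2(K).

rank∂_3=4

n_0=8 n_1=24 n_2=18 n_3=5  [Z2]
∂1: piv[ad,ae,al,an,aq,at,av] rk=7  ker:de,dn,dq,dt,el,en,eq,et,ev,ln,lq,lt,lv,nq,nv,qv,tv
∂2: piv[adt,ael,aen,aln,den,deq,dnq,elq,elt,elv,env,eqv] rk=12  ker:eln,enq,lnq,lnv,lqv,nqv
∂3: piv[elnq,elnv,elqv,enqv] rk=4  ker:lnqv
rk∂_3=4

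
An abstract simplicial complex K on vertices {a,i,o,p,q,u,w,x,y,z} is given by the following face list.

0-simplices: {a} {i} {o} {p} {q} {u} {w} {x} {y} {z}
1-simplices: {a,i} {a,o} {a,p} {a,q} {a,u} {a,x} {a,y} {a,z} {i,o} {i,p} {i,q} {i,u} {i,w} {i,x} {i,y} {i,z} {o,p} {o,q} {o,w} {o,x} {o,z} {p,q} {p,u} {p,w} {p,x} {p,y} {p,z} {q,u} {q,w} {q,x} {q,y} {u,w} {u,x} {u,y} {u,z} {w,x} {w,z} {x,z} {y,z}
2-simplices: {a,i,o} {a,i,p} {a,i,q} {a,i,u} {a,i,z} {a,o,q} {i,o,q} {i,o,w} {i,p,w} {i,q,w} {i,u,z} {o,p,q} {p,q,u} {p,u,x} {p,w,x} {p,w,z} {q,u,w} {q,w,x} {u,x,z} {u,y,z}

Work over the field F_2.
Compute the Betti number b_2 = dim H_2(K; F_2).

b_2=1

n_0=10 n_1=39 n_2=20  [Z2]
∂1: piv[ai,ao,ap,aq,au,ax,ay,az,iw] rk=9  ker:io,ip,iq,iu,ix,iy,iz,op,oq,ow,ox,oz,pq,pu,pw,px,py,pz,qu,qw,qx,qy,uw,ux,uy,uz,wx,wz,xz,yz
∂2: piv[aio,aip,aiq,aiu,aiz,aoq,iow,ipw,iqw,iuz,opq,pqu,pux,pwx,pwz,quw,qwx,uxz,uyz] rk=19  ker:ioq
b_2=(20−19)−0=1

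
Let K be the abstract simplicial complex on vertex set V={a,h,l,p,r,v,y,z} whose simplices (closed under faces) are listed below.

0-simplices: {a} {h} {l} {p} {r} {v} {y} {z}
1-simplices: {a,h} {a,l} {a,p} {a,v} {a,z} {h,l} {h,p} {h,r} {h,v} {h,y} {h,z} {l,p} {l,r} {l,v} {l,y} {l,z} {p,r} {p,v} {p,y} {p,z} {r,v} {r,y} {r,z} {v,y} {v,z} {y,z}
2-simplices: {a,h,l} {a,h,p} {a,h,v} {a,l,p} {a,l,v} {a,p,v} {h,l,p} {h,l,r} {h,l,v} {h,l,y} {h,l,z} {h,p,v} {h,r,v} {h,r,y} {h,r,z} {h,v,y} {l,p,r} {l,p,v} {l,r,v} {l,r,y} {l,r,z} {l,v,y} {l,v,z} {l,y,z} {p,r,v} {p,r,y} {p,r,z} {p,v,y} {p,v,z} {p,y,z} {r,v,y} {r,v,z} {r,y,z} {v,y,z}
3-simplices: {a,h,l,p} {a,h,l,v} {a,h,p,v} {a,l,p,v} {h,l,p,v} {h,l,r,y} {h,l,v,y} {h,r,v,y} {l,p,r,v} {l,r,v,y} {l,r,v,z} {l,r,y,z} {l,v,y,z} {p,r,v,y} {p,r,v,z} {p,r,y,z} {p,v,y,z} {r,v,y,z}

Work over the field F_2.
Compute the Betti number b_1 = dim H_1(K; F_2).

b_1=1

n_0=8 n_1=26 n_2=34 n_3=18  [Z2]
∂1: piv[ah,al,ap,av,az,hr,hy] rk=7  ker:hl,hp,hv,hz,lp,lr,lv,ly,lz,pr,pv,py,pz,rv,ry,rz,vy,vz,yz
∂2: piv[ahl,ahp,ahv,alp,alv,apv,hlr,hly,hlz,hrv,hry,hrz,hvy,lpr,lvz,lyz,pry,prz] rk=18  ker:hlp,hlv,hpv,lpv,lrv,lry,lrz,lvy,prv,pvy,pvz,pyz,rvy,rvz,ryz,vyz
∂3: piv[ahlp,ahlv,ahpv,alpv,hlry,hlvy,hrvy,lprv,lrvy,lrvz,lryz,lvyz,prvy,prvz,pryz] rk=15  ker:hlpv,pvyz,rvyz
b_1=(26−7)−18=1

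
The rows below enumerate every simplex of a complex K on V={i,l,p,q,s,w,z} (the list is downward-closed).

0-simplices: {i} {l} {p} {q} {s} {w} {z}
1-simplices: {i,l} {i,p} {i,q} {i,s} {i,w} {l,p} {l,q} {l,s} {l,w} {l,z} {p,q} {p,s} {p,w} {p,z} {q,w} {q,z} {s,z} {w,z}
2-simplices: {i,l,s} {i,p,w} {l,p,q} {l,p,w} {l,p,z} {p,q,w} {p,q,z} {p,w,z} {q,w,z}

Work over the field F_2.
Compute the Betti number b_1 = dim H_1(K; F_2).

b_1=4

n_0=7 n_1=18 n_2=9  [Z2]
∂1: piv[il,ip,iq,is,iw,lz] rk=6  ker:lp,lq,ls,lw,pq,ps,pw,pz,qw,qz,sz,wz
∂2: piv[ils,ipw,lpq,lpw,lpz,pqw,pqz,pwz] rk=8  ker:qwz
b_1=(18−6)−8=4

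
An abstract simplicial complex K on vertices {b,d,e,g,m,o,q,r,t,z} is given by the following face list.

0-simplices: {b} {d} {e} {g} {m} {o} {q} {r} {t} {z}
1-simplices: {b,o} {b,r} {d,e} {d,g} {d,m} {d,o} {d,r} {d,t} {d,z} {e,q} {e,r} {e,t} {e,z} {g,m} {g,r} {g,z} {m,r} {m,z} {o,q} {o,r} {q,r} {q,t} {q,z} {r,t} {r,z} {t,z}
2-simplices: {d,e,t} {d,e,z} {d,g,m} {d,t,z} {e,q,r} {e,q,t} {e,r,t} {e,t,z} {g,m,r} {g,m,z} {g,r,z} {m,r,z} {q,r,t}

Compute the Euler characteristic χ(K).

χ(K)=-3

n_0=10 n_1=26 n_2=13
χ=+10−26+13=-3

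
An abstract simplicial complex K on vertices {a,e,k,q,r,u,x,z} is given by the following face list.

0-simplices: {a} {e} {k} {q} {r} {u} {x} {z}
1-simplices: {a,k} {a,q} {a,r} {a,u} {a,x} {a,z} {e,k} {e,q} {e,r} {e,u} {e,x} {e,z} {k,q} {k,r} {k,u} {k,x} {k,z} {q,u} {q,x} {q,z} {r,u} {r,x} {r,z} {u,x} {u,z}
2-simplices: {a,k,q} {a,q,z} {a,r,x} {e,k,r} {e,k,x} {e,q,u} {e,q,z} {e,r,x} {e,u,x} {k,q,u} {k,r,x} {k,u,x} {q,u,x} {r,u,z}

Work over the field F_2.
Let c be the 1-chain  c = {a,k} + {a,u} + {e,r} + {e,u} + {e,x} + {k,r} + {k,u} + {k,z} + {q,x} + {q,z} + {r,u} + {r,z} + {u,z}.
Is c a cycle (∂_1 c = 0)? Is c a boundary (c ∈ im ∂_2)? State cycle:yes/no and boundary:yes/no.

n_0=8 n_1=25 n_2=14  [Z2]
∂1: piv[ak,aq,ar,au,ax,az,ek] rk=7  ker:eq,er,eu,ex,ez,kq,kr,ku,kx,kz,qu,qx,qz,ru,rx,rz,ux,uz
∂2: piv[akq,aqz,arx,ekr,ekx,equ,eqz,erx,eux,kqu,kux,qux,ruz] rk=13  ker:krx
∂1c = {e} + {u}

cycle:no boundary:no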